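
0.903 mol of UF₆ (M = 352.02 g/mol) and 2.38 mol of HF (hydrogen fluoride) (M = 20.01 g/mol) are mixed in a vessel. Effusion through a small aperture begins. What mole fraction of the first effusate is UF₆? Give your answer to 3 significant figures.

0.0830

The effusion rate of species i is ∝ p_i/√M_i ∝ n_i/√M_i.
Mole fraction of UF₆ in the effusate = (n_UF₆/√M_UF₆) / (n_UF₆/√M_UF₆ + n_HF/√M_HF)
= (0.903/√352.02) / (0.903/√352.02 + 2.38/√20.01) = 0.04813/(0.04813 + 0.5321) = 0.0830.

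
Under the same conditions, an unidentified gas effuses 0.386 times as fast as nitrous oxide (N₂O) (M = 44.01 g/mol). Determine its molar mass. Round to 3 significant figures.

295 g/mol

By Graham's law, rate_X/rate_N₂O = √(M_N₂O/M_X).
0.386 = √(44.01/M_X)
M_X = 44.01 / 0.386² = 44.01 / 0.1490 = 295 g/mol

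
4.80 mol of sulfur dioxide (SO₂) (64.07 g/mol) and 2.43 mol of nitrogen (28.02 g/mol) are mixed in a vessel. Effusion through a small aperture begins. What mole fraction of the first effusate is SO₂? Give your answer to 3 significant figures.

The effusion rate of species i is ∝ p_i/√M_i ∝ n_i/√M_i.
x_SO₂(eff) = (n_SO₂/√M_SO₂) / (n_SO₂/√M_SO₂ + n_N₂/√M_N₂)
= (4.80/√64.07) / (4.80/√64.07 + 2.43/√28.02) = 0.5997/(0.5997 + 0.4591) = 0.566.

0.566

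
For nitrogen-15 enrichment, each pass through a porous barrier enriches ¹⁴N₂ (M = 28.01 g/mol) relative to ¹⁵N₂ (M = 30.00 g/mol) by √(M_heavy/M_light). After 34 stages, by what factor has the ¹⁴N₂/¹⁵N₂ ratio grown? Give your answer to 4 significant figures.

3.212

Overall factor = α^34 with α = √(30.00/28.01), i.e. (30.00/28.01)^(34/2).
= 1.07105^17 = 3.212.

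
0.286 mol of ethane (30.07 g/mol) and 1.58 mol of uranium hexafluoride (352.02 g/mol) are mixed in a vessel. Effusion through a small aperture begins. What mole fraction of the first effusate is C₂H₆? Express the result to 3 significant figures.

Effusion rate of each component ∝ n_i/√M_i (partial pressure × 1/√M).
Mole fraction of C₂H₆ in the effusate = (n_C₂H₆/√M_C₂H₆) / (n_C₂H₆/√M_C₂H₆ + n_UF₆/√M_UF₆)
= (0.286/√30.07) / (0.286/√30.07 + 1.58/√352.02) = 0.05216/(0.05216 + 0.08421) = 0.382.

0.382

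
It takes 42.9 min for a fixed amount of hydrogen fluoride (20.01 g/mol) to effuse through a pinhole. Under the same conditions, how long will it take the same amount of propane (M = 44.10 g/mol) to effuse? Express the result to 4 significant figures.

Using Graham's law: t_C₃H₈/t_HF = √(M_C₃H₈/M_HF) = √(44.10/20.01) = √2.204 = 1.485.
So the time for C₃H₈ is 42.9 × 1.485 = 63.69 min.

63.69 min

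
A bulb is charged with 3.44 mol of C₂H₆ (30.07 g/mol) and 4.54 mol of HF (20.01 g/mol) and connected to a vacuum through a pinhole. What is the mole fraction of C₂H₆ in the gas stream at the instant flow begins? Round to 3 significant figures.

The effusion rate of species i is ∝ p_i/√M_i ∝ n_i/√M_i.
x_C₂H₆(eff) = (n_C₂H₆/√M_C₂H₆) / (n_C₂H₆/√M_C₂H₆ + n_HF/√M_HF)
= (3.44/√30.07) / (3.44/√30.07 + 4.54/√20.01) = 0.6273/(0.6273 + 1.015) = 0.382.

0.382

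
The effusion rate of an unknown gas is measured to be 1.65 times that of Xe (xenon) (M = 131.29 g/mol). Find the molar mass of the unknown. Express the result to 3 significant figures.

48.2 g/mol

Using Graham's law: rate_X/rate_Xe = √(M_Xe/M_X).
1.65 = √(131.29/M_X)
M_X = 131.29 / 1.65² = 131.29 / 2.722 = 48.2 g/mol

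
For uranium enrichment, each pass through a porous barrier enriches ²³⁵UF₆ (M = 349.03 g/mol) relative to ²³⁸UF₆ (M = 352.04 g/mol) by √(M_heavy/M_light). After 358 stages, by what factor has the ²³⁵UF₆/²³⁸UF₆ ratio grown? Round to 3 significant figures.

Overall factor = α^358 with α = √(352.04/349.03), i.e. (352.04/349.03)^(358/2).
= 1.00862^179 = 4.65.

4.65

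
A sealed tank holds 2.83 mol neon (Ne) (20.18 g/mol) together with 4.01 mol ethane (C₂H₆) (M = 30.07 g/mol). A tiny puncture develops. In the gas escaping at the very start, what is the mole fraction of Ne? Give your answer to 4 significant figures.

Rate_i ∝ x_i/√M_i (Graham's law weighted by mole fraction), so the effusate composition follows n_i/√M_i.
Mole fraction of Ne in the effusate = (n_Ne/√M_Ne) / (n_Ne/√M_Ne + n_C₂H₆/√M_C₂H₆)
= (2.83/√20.18) / (2.83/√20.18 + 4.01/√30.07) = 0.6300/(0.6300 + 0.7313) = 0.4628.

0.4628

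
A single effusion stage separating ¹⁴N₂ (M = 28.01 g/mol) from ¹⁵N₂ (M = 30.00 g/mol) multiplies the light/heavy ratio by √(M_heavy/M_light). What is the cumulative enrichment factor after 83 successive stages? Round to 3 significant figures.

17.3

Each stage multiplies the ratio by α = √(30.00/28.01), so after 83 stages the overall factor is α^83 = (30.00/28.01)^(83/2).
= 1.07105^(83/2) = 17.3.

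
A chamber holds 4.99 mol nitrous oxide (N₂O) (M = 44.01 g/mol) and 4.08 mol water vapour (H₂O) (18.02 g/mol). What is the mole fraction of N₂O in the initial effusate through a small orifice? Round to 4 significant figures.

0.4390

The effusion rate of species i is ∝ p_i/√M_i ∝ n_i/√M_i.
x_N₂O(eff) = (n_N₂O/√M_N₂O) / (n_N₂O/√M_N₂O + n_H₂O/√M_H₂O)
= (4.99/√44.01) / (4.99/√44.01 + 4.08/√18.02) = 0.7522/(0.7522 + 0.9611) = 0.4390.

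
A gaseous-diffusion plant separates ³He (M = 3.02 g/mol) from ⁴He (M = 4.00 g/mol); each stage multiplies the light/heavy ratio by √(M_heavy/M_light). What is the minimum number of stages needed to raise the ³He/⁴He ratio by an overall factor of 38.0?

26

Single-stage factor α = √(4.00/3.02), so ln α = ½ ln(1.32450) = 0.1405.
Need α^N ≥ 38.0 ⇒ N ≥ ln(38.0) / ln α = 3.638 / 0.1405 = 25.89.
So at least 26 stages are needed.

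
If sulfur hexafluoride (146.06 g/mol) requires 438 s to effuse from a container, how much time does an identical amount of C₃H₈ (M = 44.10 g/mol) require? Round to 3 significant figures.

By Graham's law, t_C₃H₈/t_SF₆ = √(M_C₃H₈/M_SF₆) = √(44.10/146.06) = √0.3019 = 0.5495.
So the time for C₃H₈ is 438 × 0.5495 = 241 s.

241 s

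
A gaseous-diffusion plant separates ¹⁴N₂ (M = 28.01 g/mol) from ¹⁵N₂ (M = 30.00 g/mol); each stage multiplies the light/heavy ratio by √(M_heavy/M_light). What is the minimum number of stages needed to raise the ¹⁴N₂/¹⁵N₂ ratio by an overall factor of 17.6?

With α = √(30.00/28.01) per stage, ln α = ½ ln(1.07105) = 0.03432.
Need α^N ≥ 17.6 ⇒ N ≥ ln(17.6) / ln α = 2.868 / 0.03432 = 83.57.
So at least 84 stages are needed.

84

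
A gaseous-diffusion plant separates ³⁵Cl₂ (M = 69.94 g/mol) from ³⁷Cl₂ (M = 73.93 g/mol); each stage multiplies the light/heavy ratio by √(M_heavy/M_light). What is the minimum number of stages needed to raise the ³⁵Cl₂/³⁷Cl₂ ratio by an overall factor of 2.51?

34

With α = √(73.93/69.94) per stage, ln α = ½ ln(1.05705) = 0.02774.
Need α^N ≥ 2.51 ⇒ N ≥ ln(2.51) / ln α = 0.9203 / 0.02774 = 33.17.
So at least 34 stages are needed.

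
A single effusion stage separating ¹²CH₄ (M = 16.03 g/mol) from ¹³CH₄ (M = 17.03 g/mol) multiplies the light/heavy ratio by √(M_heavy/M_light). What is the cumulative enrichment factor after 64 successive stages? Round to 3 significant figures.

6.93

Overall factor = α^64 with α = √(17.03/16.03), i.e. (17.03/16.03)^(64/2).
= 1.06238^32 = 6.93.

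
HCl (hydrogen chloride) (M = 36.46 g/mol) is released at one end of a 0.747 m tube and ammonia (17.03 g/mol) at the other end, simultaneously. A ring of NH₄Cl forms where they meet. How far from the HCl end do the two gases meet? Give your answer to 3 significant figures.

Distances travelled in equal time are proportional to diffusion rates, so d_HCl/d_NH₃ = √(M_NH₃/M_HCl) = √(17.03/36.46) = 0.6834.
With d_HCl + d_NH₃ = 0.747 m, d_NH₃ = 0.747/(1 + 0.6834) = 0.4437 m.
d_HCl = 0.747 − 0.4437 = 0.303 m.

0.303 m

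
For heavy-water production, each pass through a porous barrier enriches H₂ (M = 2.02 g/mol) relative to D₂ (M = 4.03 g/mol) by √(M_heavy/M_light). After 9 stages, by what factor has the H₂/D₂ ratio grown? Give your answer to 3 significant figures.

22.4

The single-stage factor is √(M_heavy/M_light), so 9 stages give [√(4.03/2.02)]^9 = (4.03/2.02)^(9/2).
= 1.99505^(9/2) = 22.4.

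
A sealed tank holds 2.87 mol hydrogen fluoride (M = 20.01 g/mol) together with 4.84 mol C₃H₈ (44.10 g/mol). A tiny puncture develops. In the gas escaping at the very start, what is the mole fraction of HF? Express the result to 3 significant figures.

0.468

The effusion rate of species i is ∝ p_i/√M_i ∝ n_i/√M_i.
So x_HF in the escaping gas = (n_HF/√M_HF) / Σ(n_i/√M_i)
= (2.87/√20.01) / (2.87/√20.01 + 4.84/√44.10) = 0.6416/(0.6416 + 0.7288) = 0.468.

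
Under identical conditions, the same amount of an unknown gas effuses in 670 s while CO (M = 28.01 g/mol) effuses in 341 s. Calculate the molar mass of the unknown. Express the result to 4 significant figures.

Since effusion rate ∝ 1/√M, t_X/t_CO = √(M_X/M_CO).
670/341 = 1.965 = √(M_X/28.01)
M_X = 28.01 × 1.965² = 28.01 × 3.860 = 108.1 g/mol

108.1 g/mol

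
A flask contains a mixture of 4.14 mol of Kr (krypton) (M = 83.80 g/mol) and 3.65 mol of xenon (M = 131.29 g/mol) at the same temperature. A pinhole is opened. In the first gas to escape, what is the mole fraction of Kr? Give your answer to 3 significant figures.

The effusion rate of species i is ∝ p_i/√M_i ∝ n_i/√M_i.
Mole fraction of Kr in the effusate = (n_Kr/√M_Kr) / (n_Kr/√M_Kr + n_Xe/√M_Xe)
= (4.14/√83.80) / (4.14/√83.80 + 3.65/√131.29) = 0.4522/(0.4522 + 0.3185) = 0.587.

0.587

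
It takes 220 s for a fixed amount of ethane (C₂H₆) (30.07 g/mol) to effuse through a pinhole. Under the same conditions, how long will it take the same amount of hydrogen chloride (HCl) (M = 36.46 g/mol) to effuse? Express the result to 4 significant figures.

242.3 s

From Graham's law, t_HCl/t_C₂H₆ = √(M_HCl/M_C₂H₆) = √(36.46/30.07) = √1.213 = 1.101.
So the time for HCl is 220 × 1.101 = 242.3 s.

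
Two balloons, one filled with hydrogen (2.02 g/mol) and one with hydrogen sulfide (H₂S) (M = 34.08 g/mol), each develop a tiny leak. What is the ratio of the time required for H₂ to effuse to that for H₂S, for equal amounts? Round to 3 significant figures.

0.243

From Graham's law, t_H₂/t_H₂S = √(M_H₂/M_H₂S) = √(2.02/34.08) = √0.05927 = 0.243.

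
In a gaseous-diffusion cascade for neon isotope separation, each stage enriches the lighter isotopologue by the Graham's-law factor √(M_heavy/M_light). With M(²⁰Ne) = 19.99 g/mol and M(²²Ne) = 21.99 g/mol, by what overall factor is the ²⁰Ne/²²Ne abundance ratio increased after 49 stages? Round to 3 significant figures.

After 49 stages the ratio has grown by (√(21.99/19.99))^49 = (21.99/19.99)^(49/2).
= 1.10005^(49/2) = 10.3.

10.3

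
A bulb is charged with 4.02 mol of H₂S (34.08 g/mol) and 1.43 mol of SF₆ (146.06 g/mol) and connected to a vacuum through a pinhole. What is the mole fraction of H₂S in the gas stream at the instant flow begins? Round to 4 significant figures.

0.8534

Effusion rate of each component ∝ n_i/√M_i (partial pressure × 1/√M).
So x_H₂S in the escaping gas = (n_H₂S/√M_H₂S) / Σ(n_i/√M_i)
= (4.02/√34.08) / (4.02/√34.08 + 1.43/√146.06) = 0.6886/(0.6886 + 0.1183) = 0.8534.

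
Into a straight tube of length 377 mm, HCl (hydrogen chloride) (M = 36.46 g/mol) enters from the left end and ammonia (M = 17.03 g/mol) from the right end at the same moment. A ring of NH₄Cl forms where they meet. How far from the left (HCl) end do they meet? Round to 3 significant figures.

Distances travelled in equal time are proportional to diffusion rates, so d_HCl/d_NH₃ = √(M_NH₃/M_HCl) = √(17.03/36.46) = 0.6834.
With d_HCl + d_NH₃ = 377 mm, d_NH₃ = 377/(1 + 0.6834) = 223.9 mm.
d_HCl = 377 − 223.9 = 153 mm.

153 mm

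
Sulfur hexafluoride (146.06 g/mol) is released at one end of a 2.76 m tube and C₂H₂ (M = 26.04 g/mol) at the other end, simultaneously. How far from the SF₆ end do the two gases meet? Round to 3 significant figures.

In equal time, each gas travels a distance ∝ its rate ∝ 1/√M, so d_SF₆/d_C₂H₂ = √(M_C₂H₂/M_SF₆) = √(26.04/146.06) = 0.4222.
With d_SF₆ + d_C₂H₂ = 2.76 m, d_C₂H₂ = 2.76/(1 + 0.4222) = 1.941 m.
d_SF₆ = 2.76 − 1.941 = 0.819 m.

0.819 m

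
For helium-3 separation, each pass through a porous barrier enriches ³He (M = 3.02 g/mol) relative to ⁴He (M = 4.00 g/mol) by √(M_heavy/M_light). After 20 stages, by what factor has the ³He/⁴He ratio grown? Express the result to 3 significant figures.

16.6

The single-stage factor is √(M_heavy/M_light), so 20 stages give [√(4.00/3.02)]^20 = (4.00/3.02)^(20/2).
= 1.32450^10 = 16.6.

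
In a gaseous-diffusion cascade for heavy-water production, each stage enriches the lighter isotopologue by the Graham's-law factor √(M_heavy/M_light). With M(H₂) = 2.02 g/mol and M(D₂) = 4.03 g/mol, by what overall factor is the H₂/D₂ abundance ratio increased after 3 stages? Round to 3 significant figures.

Each stage multiplies the ratio by α = √(4.03/2.02), so after 3 stages the overall factor is α^3 = (4.03/2.02)^(3/2).
= 1.99505^(3/2) = 2.82.

2.82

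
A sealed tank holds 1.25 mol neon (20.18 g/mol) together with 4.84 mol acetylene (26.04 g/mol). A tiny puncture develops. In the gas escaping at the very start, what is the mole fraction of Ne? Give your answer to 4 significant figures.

0.2268

The effusion rate of species i is ∝ p_i/√M_i ∝ n_i/√M_i.
So x_Ne in the escaping gas = (n_Ne/√M_Ne) / Σ(n_i/√M_i)
= (1.25/√20.18) / (1.25/√20.18 + 4.84/√26.04) = 0.2783/(0.2783 + 0.9485) = 0.2268.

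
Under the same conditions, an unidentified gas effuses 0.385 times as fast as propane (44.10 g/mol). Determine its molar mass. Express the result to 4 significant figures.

Graham's law gives rate_X/rate_C₃H₈ = √(M_C₃H₈/M_X).
0.385 = √(44.10/M_X)
M_X = 44.10 / 0.385² = 44.10 / 0.1482 = 297.5 g/mol

297.5 g/mol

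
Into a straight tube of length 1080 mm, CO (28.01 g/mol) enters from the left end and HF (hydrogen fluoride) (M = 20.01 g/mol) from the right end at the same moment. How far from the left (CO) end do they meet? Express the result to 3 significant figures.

495 mm

Distances travelled in equal time are proportional to diffusion rates, so d_CO/d_HF = √(M_HF/M_CO) = √(20.01/28.01) = 0.8452.
With d_CO + d_HF = 1080 mm, d_HF = 1080/(1 + 0.8452) = 585.3 mm.
d_CO = 1080 − 585.3 = 495 mm.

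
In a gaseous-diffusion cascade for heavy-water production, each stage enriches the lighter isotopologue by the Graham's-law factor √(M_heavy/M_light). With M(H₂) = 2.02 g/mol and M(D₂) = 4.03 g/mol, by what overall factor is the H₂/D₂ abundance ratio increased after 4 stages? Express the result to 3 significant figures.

Overall factor = α^4 with α = √(4.03/2.02), i.e. (4.03/2.02)^(4/2).
= 1.99505^2 = 3.98.

3.98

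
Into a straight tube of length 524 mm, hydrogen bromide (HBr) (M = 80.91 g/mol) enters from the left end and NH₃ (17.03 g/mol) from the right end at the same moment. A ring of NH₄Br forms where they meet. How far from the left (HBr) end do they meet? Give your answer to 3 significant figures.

In equal time, each gas travels a distance ∝ its rate ∝ 1/√M, so d_HBr/d_NH₃ = √(M_NH₃/M_HBr) = √(17.03/80.91) = 0.4588.
With d_HBr + d_NH₃ = 524 mm, d_NH₃ = 524/(1 + 0.4588) = 359.2 mm.
d_HBr = 524 − 359.2 = 165 mm.

165 mm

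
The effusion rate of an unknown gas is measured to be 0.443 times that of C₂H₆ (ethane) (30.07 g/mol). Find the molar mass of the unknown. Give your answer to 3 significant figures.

From Graham's law, rate_X/rate_C₂H₆ = √(M_C₂H₆/M_X).
0.443 = √(30.07/M_X)
M_X = 30.07 / 0.443² = 30.07 / 0.1962 = 153 g/mol

153 g/mol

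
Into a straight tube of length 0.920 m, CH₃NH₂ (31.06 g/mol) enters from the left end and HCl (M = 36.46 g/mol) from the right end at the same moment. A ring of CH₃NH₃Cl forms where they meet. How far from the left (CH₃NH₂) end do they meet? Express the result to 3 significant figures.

Graham's law gives d_CH₃NH₂/d_HCl = rate_CH₃NH₂/rate_HCl = √(M_HCl/M_CH₃NH₂) = √(36.46/31.06) = 1.083.
With d_CH₃NH₂ + d_HCl = 0.920 m, d_HCl = 0.920/(1 + 1.083) = 0.4416 m.
d_CH₃NH₂ = 0.920 − 0.4416 = 0.478 m.

0.478 m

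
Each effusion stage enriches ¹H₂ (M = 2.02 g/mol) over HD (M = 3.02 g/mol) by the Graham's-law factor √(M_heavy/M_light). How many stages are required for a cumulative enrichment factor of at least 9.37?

With α = √(3.02/2.02) per stage, ln α = ½ ln(1.49505) = 0.2011.
Need α^N ≥ 9.37 ⇒ N ≥ ln(9.37) / ln α = 2.238 / 0.2011 = 11.13.
Minimum whole number of stages: N = 12.

12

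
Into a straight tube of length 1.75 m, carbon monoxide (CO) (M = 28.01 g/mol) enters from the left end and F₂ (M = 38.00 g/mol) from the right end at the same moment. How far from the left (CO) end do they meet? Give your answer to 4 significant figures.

0.9416 m

The fronts meet when d_CO + d_F₂ = L with d_CO/d_F₂ = √(M_F₂/M_CO) (Graham's law). Here √(M_F₂/M_CO) = √(38.00/28.01) = 1.165.
With d_CO + d_F₂ = 1.75 m, d_F₂ = 1.75/(1 + 1.165) = 0.8084 m.
d_CO = 1.75 − 0.8084 = 0.9416 m.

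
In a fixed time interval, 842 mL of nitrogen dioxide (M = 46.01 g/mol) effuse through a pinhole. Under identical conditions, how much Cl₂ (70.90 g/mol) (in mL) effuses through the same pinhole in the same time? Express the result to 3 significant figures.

678 mL

Since effusion rate ∝ 1/√M, rate_Cl₂/rate_NO₂ = √(M_NO₂/M_Cl₂) = √(46.01/70.90) = √0.6489 = 0.8056.
So the volume for Cl₂ is 842 × 0.8056 = 678 mL.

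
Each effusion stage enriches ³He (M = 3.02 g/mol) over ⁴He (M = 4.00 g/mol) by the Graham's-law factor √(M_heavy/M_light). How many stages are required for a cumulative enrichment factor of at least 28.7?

24

Single-stage factor α = √(4.00/3.02), so ln α = ½ ln(1.32450) = 0.1405.
Need α^N ≥ 28.7 ⇒ N ≥ ln(28.7) / ln α = 3.357 / 0.1405 = 23.89.
Rounding up, N = 24 stages.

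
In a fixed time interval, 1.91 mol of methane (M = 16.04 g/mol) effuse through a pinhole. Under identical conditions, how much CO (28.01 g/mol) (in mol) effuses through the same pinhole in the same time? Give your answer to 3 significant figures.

Since effusion rate ∝ 1/√M, rate_CO/rate_CH₄ = √(M_CH₄/M_CO) = √(16.04/28.01) = √0.5727 = 0.7567.
So the amount for CO is 1.91 × 0.7567 = 1.45 mol.

1.45 mol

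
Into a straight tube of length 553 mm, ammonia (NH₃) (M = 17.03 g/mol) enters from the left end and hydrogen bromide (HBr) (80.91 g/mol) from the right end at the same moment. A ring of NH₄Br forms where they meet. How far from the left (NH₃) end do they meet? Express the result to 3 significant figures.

Graham's law gives d_NH₃/d_HBr = rate_NH₃/rate_HBr = √(M_HBr/M_NH₃) = √(80.91/17.03) = 2.180.
With d_NH₃ + d_HBr = 553 mm, d_HBr = 553/(1 + 2.180) = 173.9 mm.
d_NH₃ = 553 − 173.9 = 379 mm.

379 mm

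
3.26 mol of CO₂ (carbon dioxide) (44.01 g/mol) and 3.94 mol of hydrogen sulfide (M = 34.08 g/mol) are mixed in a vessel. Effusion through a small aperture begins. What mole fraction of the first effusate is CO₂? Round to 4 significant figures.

Each component's effusion rate ∝ (its partial pressure)·(1/√M) ∝ n_i/√M_i.
So x_CO₂ in the escaping gas = (n_CO₂/√M_CO₂) / Σ(n_i/√M_i)
= (3.26/√44.01) / (3.26/√44.01 + 3.94/√34.08) = 0.4914/(0.4914 + 0.6749) = 0.4213.

0.4213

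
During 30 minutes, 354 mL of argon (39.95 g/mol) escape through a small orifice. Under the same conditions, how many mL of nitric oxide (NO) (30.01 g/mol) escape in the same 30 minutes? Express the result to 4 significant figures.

By Graham's law, rate_NO/rate_Ar = √(M_Ar/M_NO) = √(39.95/30.01) = √1.331 = 1.154.
So the volume for NO is 354 × 1.154 = 408.4 mL.

408.4 mL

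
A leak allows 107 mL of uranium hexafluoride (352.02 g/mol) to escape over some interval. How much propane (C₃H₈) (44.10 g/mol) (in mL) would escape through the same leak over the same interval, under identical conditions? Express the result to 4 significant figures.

302.3 mL

By Graham's law, rate_C₃H₈/rate_UF₆ = √(M_UF₆/M_C₃H₈) = √(352.02/44.10) = √7.982 = 2.825.
So the volume for C₃H₈ is 107 × 2.825 = 302.3 mL.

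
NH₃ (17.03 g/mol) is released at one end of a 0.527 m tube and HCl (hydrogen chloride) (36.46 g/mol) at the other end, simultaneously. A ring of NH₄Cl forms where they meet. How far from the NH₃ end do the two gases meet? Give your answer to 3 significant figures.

0.313 m

In equal time, each gas travels a distance ∝ its rate ∝ 1/√M, so d_NH₃/d_HCl = √(M_HCl/M_NH₃) = √(36.46/17.03) = 1.463.
With d_NH₃ + d_HCl = 0.527 m, d_HCl = 0.527/(1 + 1.463) = 0.2140 m.
d_NH₃ = 0.527 − 0.2140 = 0.313 m.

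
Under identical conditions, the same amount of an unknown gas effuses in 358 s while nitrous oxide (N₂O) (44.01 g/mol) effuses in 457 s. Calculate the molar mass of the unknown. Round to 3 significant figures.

Using Graham's law: t_X/t_N₂O = √(M_X/M_N₂O).
358/457 = 0.7834 = √(M_X/44.01)
M_X = 44.01 × 0.7834² = 44.01 × 0.6137 = 27.0 g/mol

27.0 g/mol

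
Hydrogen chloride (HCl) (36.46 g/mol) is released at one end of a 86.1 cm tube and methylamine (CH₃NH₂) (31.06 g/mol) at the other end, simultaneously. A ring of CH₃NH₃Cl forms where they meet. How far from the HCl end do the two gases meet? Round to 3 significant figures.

Graham's law gives d_HCl/d_CH₃NH₂ = rate_HCl/rate_CH₃NH₂ = √(M_CH₃NH₂/M_HCl) = √(31.06/36.46) = 0.9230.
With d_HCl + d_CH₃NH₂ = 86.1 cm, d_CH₃NH₂ = 86.1/(1 + 0.9230) = 44.77 cm.
d_HCl = 86.1 − 44.77 = 41.3 cm.

41.3 cm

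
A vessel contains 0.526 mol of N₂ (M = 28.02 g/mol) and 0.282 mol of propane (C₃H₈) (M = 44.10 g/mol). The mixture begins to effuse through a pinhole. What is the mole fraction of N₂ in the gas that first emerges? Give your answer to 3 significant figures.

0.701

Rate_i ∝ x_i/√M_i (Graham's law weighted by mole fraction), so the effusate composition follows n_i/√M_i.
Mole fraction of N₂ in the effusate = (n_N₂/√M_N₂) / (n_N₂/√M_N₂ + n_C₃H₈/√M_C₃H₈)
= (0.526/√28.02) / (0.526/√28.02 + 0.282/√44.10) = 0.09937/(0.09937 + 0.04246) = 0.701.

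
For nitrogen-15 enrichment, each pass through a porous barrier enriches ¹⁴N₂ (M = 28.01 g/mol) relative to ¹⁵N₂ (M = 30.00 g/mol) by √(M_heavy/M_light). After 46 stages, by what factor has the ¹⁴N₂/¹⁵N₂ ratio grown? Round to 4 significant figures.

Each stage multiplies the ratio by α = √(30.00/28.01), so after 46 stages the overall factor is α^46 = (30.00/28.01)^(46/2).
= 1.07105^23 = 4.848.

4.848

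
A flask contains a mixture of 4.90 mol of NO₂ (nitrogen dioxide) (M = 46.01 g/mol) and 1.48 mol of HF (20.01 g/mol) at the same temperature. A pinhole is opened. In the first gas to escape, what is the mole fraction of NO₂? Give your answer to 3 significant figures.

0.686

Effusion rate of each component ∝ n_i/√M_i (partial pressure × 1/√M).
x_NO₂(eff) = (n_NO₂/√M_NO₂) / (n_NO₂/√M_NO₂ + n_HF/√M_HF)
= (4.90/√46.01) / (4.90/√46.01 + 1.48/√20.01) = 0.7224/(0.7224 + 0.3309) = 0.686.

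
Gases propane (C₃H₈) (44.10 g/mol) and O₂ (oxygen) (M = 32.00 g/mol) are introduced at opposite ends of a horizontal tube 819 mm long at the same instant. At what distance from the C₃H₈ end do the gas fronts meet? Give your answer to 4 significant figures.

The fronts meet when d_C₃H₈ + d_O₂ = L with d_C₃H₈/d_O₂ = √(M_O₂/M_C₃H₈) (Graham's law). Here √(M_O₂/M_C₃H₈) = √(32.00/44.10) = 0.8518.
With d_C₃H₈ + d_O₂ = 819 mm, d_O₂ = 819/(1 + 0.8518) = 442.3 mm.
d_C₃H₈ = 819 − 442.3 = 376.7 mm.

376.7 mm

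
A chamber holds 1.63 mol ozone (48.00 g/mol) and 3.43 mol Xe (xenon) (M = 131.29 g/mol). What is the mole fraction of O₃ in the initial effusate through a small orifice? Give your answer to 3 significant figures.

The effusion rate of species i is ∝ p_i/√M_i ∝ n_i/√M_i.
Mole fraction of O₃ in the effusate = (n_O₃/√M_O₃) / (n_O₃/√M_O₃ + n_Xe/√M_Xe)
= (1.63/√48.00) / (1.63/√48.00 + 3.43/√131.29) = 0.2353/(0.2353 + 0.2993) = 0.440.

0.440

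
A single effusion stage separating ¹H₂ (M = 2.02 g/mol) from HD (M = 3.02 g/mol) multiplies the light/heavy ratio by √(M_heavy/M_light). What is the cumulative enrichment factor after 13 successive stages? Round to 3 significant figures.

After 13 stages the ratio has grown by (√(3.02/2.02))^13 = (3.02/2.02)^(13/2).
= 1.49505^(13/2) = 13.7.

13.7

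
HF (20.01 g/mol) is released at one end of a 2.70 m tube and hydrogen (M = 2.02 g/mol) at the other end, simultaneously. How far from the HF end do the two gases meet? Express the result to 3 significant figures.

In equal time, each gas travels a distance ∝ its rate ∝ 1/√M, so d_HF/d_H₂ = √(M_H₂/M_HF) = √(2.02/20.01) = 0.3177.
With d_HF + d_H₂ = 2.70 m, d_H₂ = 2.70/(1 + 0.3177) = 2.049 m.
d_HF = 2.70 − 2.049 = 0.651 m.

0.651 m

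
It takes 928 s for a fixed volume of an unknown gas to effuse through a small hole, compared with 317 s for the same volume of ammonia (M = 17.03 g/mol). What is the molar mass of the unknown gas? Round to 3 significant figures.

146 g/mol

By Graham's law, t_X/t_NH₃ = √(M_X/M_NH₃).
928/317 = 2.927 = √(M_X/17.03)
M_X = 17.03 × 2.927² = 17.03 × 8.570 = 146 g/mol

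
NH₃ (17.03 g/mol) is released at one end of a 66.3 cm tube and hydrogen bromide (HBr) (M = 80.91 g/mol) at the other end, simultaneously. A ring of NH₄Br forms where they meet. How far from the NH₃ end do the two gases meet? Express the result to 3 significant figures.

45.4 cm

Graham's law gives d_NH₃/d_HBr = rate_NH₃/rate_HBr = √(M_HBr/M_NH₃) = √(80.91/17.03) = 2.180.
With d_NH₃ + d_HBr = 66.3 cm, d_HBr = 66.3/(1 + 2.180) = 20.85 cm.
d_NH₃ = 66.3 − 20.85 = 45.4 cm.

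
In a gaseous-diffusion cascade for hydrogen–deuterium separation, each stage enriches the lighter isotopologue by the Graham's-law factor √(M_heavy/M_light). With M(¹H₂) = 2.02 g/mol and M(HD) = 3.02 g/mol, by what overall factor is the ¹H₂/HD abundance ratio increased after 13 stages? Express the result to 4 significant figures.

The single-stage factor is √(M_heavy/M_light), so 13 stages give [√(3.02/2.02)]^13 = (3.02/2.02)^(13/2).
= 1.49505^(13/2) = 13.65.

13.65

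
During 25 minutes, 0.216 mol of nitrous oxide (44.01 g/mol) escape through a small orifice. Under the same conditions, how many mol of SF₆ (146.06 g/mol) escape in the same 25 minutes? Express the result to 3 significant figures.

From Graham's law, rate_SF₆/rate_N₂O = √(M_N₂O/M_SF₆) = √(44.01/146.06) = √0.3013 = 0.5489.
So the amount for SF₆ is 0.216 × 0.5489 = 0.119 mol.

0.119 mol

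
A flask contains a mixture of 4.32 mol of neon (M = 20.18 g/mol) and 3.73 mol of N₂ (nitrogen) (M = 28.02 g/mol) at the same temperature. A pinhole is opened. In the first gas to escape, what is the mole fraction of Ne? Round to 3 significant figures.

0.577

Effusion rate of each component ∝ n_i/√M_i (partial pressure × 1/√M).
x_Ne(eff) = (n_Ne/√M_Ne) / (n_Ne/√M_Ne + n_N₂/√M_N₂)
= (4.32/√20.18) / (4.32/√20.18 + 3.73/√28.02) = 0.9617/(0.9617 + 0.7047) = 0.577.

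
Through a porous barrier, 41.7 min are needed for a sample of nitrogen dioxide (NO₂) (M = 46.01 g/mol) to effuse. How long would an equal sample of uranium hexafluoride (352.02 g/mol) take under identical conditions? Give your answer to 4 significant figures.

Using Graham's law: t_UF₆/t_NO₂ = √(M_UF₆/M_NO₂) = √(352.02/46.01) = √7.651 = 2.766.
So the time for UF₆ is 41.7 × 2.766 = 115.3 min.

115.3 min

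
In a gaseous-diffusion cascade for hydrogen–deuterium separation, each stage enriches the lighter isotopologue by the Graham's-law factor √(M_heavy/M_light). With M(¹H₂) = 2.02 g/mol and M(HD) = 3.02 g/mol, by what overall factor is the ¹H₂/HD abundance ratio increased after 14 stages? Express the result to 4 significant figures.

Overall factor = α^14 with α = √(3.02/2.02), i.e. (3.02/2.02)^(14/2).
= 1.49505^7 = 16.70.

16.70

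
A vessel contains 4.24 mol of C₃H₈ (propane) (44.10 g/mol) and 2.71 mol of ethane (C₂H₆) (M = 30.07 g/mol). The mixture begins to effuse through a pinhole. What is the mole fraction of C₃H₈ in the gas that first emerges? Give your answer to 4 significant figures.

The effusion rate of species i is ∝ p_i/√M_i ∝ n_i/√M_i.
Mole fraction of C₃H₈ in the effusate = (n_C₃H₈/√M_C₃H₈) / (n_C₃H₈/√M_C₃H₈ + n_C₂H₆/√M_C₂H₆)
= (4.24/√44.10) / (4.24/√44.10 + 2.71/√30.07) = 0.6385/(0.6385 + 0.4942) = 0.5637.

0.5637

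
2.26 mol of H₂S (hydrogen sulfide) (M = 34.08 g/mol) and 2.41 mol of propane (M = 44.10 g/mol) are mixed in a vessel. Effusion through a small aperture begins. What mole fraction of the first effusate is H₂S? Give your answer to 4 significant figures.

0.5161

Rate_i ∝ x_i/√M_i (Graham's law weighted by mole fraction), so the effusate composition follows n_i/√M_i.
So x_H₂S in the escaping gas = (n_H₂S/√M_H₂S) / Σ(n_i/√M_i)
= (2.26/√34.08) / (2.26/√34.08 + 2.41/√44.10) = 0.3871/(0.3871 + 0.3629) = 0.5161.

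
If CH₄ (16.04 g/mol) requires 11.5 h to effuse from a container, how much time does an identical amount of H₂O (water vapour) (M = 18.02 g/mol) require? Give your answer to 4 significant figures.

Graham's law gives t_H₂O/t_CH₄ = √(M_H₂O/M_CH₄) = √(18.02/16.04) = √1.123 = 1.060.
So the time for H₂O is 11.5 × 1.060 = 12.19 h.

12.19 h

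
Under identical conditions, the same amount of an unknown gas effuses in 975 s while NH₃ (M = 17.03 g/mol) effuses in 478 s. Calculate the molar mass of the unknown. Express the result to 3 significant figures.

70.9 g/mol

From Graham's law, t_X/t_NH₃ = √(M_X/M_NH₃).
975/478 = 2.040 = √(M_X/17.03)
M_X = 17.03 × 2.040² = 17.03 × 4.161 = 70.9 g/mol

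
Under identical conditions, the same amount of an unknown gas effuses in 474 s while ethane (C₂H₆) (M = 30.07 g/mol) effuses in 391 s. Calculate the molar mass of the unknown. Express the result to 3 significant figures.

44.2 g/mol

Since effusion rate ∝ 1/√M, t_X/t_C₂H₆ = √(M_X/M_C₂H₆).
474/391 = 1.212 = √(M_X/30.07)
M_X = 30.07 × 1.212² = 30.07 × 1.470 = 44.2 g/mol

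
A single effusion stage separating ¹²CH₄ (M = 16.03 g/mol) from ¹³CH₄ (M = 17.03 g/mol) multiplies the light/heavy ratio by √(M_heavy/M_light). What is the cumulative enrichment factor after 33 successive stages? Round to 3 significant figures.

Overall factor = α^33 with α = √(17.03/16.03), i.e. (17.03/16.03)^(33/2).
= 1.06238^(33/2) = 2.71.

2.71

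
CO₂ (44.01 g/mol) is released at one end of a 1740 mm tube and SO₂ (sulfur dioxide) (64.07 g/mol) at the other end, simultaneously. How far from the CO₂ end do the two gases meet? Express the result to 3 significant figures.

951 mm

Distances travelled in equal time are proportional to diffusion rates, so d_CO₂/d_SO₂ = √(M_SO₂/M_CO₂) = √(64.07/44.01) = 1.207.
With d_CO₂ + d_SO₂ = 1740 mm, d_SO₂ = 1740/(1 + 1.207) = 788.6 mm.
d_CO₂ = 1740 − 788.6 = 951 mm.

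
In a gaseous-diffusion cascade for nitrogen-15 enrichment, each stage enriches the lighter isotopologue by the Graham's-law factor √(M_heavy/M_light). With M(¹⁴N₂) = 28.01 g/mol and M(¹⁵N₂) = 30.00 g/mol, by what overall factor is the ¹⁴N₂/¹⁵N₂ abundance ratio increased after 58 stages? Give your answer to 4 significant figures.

After 58 stages the ratio has grown by (√(30.00/28.01))^58 = (30.00/28.01)^(58/2).
= 1.07105^29 = 7.319.

7.319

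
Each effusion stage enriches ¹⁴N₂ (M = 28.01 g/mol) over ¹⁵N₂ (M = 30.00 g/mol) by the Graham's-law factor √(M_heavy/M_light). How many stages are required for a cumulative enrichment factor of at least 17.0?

With α = √(30.00/28.01) per stage, ln α = ½ ln(1.07105) = 0.03432.
Need α^N ≥ 17.0 ⇒ N ≥ ln(17.0) / ln α = 2.833 / 0.03432 = 82.56.
So at least 83 stages are needed.

83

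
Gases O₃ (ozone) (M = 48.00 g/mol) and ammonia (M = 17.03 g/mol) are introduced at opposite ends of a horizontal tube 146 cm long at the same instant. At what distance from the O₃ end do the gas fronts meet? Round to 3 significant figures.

In equal time, each gas travels a distance ∝ its rate ∝ 1/√M, so d_O₃/d_NH₃ = √(M_NH₃/M_O₃) = √(17.03/48.00) = 0.5956.
With d_O₃ + d_NH₃ = 146 cm, d_NH₃ = 146/(1 + 0.5956) = 91.50 cm.
d_O₃ = 146 − 91.50 = 54.5 cm.

54.5 cm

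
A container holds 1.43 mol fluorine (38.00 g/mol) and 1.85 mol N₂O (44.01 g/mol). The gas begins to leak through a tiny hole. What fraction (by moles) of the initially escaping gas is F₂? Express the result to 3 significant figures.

0.454

Rate_i ∝ x_i/√M_i (Graham's law weighted by mole fraction), so the effusate composition follows n_i/√M_i.
Mole fraction of F₂ in the effusate = (n_F₂/√M_F₂) / (n_F₂/√M_F₂ + n_N₂O/√M_N₂O)
= (1.43/√38.00) / (1.43/√38.00 + 1.85/√44.01) = 0.2320/(0.2320 + 0.2789) = 0.454.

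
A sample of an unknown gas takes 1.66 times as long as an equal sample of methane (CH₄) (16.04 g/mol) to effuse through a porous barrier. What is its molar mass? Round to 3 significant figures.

44.2 g/mol

Graham's law gives t_X/t_CH₄ = √(M_X/M_CH₄).
1.66 = √(M_X/16.04)
M_X = 16.04 × 1.66² = 16.04 × 2.756 = 44.2 g/mol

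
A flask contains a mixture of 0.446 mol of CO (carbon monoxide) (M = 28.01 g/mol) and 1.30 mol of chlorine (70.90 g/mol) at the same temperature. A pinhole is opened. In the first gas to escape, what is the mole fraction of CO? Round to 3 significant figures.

0.353

Effusion rate of each component ∝ n_i/√M_i (partial pressure × 1/√M).
x_CO(eff) = (n_CO/√M_CO) / (n_CO/√M_CO + n_Cl₂/√M_Cl₂)
= (0.446/√28.01) / (0.446/√28.01 + 1.30/√70.90) = 0.08427/(0.08427 + 0.1544) = 0.353.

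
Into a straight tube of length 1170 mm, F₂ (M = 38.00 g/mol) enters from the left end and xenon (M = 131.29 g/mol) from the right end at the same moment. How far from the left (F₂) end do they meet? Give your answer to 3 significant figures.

761 mm

The fronts meet when d_F₂ + d_Xe = L with d_F₂/d_Xe = √(M_Xe/M_F₂) (Graham's law). Here √(M_Xe/M_F₂) = √(131.29/38.00) = 1.859.
With d_F₂ + d_Xe = 1170 mm, d_Xe = 1170/(1 + 1.859) = 409.3 mm.
d_F₂ = 1170 − 409.3 = 761 mm.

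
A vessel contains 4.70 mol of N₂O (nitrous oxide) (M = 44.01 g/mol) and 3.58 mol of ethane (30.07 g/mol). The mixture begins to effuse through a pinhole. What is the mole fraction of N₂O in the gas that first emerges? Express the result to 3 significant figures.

0.520

Each component's effusion rate ∝ (its partial pressure)·(1/√M) ∝ n_i/√M_i.
So x_N₂O in the escaping gas = (n_N₂O/√M_N₂O) / Σ(n_i/√M_i)
= (4.70/√44.01) / (4.70/√44.01 + 3.58/√30.07) = 0.7085/(0.7085 + 0.6529) = 0.520.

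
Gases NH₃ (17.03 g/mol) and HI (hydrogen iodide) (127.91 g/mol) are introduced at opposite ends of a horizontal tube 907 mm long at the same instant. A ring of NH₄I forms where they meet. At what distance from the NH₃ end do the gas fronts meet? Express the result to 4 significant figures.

Distances travelled in equal time are proportional to diffusion rates, so d_NH₃/d_HI = √(M_HI/M_NH₃) = √(127.91/17.03) = 2.741.
With d_NH₃ + d_HI = 907 mm, d_HI = 907/(1 + 2.741) = 242.5 mm.
d_NH₃ = 907 − 242.5 = 664.5 mm.

664.5 mm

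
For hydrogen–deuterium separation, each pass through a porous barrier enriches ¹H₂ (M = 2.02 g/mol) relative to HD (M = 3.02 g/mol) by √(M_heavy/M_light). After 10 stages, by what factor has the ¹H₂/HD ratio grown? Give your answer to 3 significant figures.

7.47

After 10 stages the ratio has grown by (√(3.02/2.02))^10 = (3.02/2.02)^(10/2).
= 1.49505^5 = 7.47.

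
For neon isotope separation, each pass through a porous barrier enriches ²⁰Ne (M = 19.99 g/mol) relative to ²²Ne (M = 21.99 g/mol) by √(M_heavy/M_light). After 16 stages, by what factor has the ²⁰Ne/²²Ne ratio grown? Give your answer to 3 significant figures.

2.14

Each stage multiplies the ratio by α = √(21.99/19.99), so after 16 stages the overall factor is α^16 = (21.99/19.99)^(16/2).
= 1.10005^8 = 2.14.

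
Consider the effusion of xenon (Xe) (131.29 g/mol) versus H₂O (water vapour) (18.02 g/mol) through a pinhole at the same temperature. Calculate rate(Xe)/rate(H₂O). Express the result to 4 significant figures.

By Graham's law, rate_Xe/rate_H₂O = √(M_H₂O/M_Xe) = √(18.02/131.29) = √0.1373 = 0.3705.

0.3705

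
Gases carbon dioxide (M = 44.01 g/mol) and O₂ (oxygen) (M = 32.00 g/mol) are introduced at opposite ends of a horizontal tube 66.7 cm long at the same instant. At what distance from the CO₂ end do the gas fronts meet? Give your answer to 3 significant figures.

30.7 cm

Distances travelled in equal time are proportional to diffusion rates, so d_CO₂/d_O₂ = √(M_O₂/M_CO₂) = √(32.00/44.01) = 0.8527.
With d_CO₂ + d_O₂ = 66.7 cm, d_O₂ = 66.7/(1 + 0.8527) = 36.00 cm.
d_CO₂ = 66.7 − 36.00 = 30.7 cm.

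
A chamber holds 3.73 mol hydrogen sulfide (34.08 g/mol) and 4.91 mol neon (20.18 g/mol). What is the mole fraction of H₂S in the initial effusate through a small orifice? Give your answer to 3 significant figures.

0.369

The effusion rate of species i is ∝ p_i/√M_i ∝ n_i/√M_i.
x_H₂S(eff) = (n_H₂S/√M_H₂S) / (n_H₂S/√M_H₂S + n_Ne/√M_Ne)
= (3.73/√34.08) / (3.73/√34.08 + 4.91/√20.18) = 0.6389/(0.6389 + 1.093) = 0.369.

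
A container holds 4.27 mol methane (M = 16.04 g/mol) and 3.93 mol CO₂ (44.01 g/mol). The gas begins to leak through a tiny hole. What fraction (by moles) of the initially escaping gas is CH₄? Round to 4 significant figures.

0.6428

The effusion rate of species i is ∝ p_i/√M_i ∝ n_i/√M_i.
Mole fraction of CH₄ in the effusate = (n_CH₄/√M_CH₄) / (n_CH₄/√M_CH₄ + n_CO₂/√M_CO₂)
= (4.27/√16.04) / (4.27/√16.04 + 3.93/√44.01) = 1.066/(1.066 + 0.5924) = 0.6428.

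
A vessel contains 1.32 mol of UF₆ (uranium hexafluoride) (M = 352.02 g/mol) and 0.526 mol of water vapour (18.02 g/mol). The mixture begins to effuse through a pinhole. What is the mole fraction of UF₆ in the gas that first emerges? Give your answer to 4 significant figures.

0.3622

Rate_i ∝ x_i/√M_i (Graham's law weighted by mole fraction), so the effusate composition follows n_i/√M_i.
x_UF₆(eff) = (n_UF₆/√M_UF₆) / (n_UF₆/√M_UF₆ + n_H₂O/√M_H₂O)
= (1.32/√352.02) / (1.32/√352.02 + 0.526/√18.02) = 0.07035/(0.07035 + 0.1239) = 0.3622.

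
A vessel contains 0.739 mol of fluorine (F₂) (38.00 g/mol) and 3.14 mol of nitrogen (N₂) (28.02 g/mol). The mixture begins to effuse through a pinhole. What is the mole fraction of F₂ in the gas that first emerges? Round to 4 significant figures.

0.1681

Effusion rate of each component ∝ n_i/√M_i (partial pressure × 1/√M).
x_F₂(eff) = (n_F₂/√M_F₂) / (n_F₂/√M_F₂ + n_N₂/√M_N₂)
= (0.739/√38.00) / (0.739/√38.00 + 3.14/√28.02) = 0.1199/(0.1199 + 0.5932) = 0.1681.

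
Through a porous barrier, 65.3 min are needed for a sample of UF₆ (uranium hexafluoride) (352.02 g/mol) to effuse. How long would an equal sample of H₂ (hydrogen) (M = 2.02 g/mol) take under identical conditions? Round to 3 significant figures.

By Graham's law, t_H₂/t_UF₆ = √(M_H₂/M_UF₆) = √(2.02/352.02) = √0.005738 = 0.07575.
So the time for H₂ is 65.3 × 0.07575 = 4.95 min.

4.95 min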